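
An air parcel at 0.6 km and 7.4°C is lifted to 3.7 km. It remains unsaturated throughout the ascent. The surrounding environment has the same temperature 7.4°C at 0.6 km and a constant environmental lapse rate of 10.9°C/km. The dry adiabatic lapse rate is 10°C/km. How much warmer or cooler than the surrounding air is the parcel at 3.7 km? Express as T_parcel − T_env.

+2.79°C (parcel warmer than environment)

Parcel:
  From 600 m to 3700 m (dry): cools by 10 × 3.1 = 31°C, giving -23.6°C.
Environment:
  From 600 m to 3700 m (environment): cools by 10.9 × 3.1 = 33.79°C, giving -26.39°C.
T_parcel − T_env = -23.6 − (-26.39) = +2.79°C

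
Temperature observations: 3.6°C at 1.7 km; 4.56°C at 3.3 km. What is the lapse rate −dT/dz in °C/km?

Γ = −ΔT/Δz = (3.6 − 4.56) / (3300 − 1700) m
  = -0.96°C / 1.6 km = -0.6°C/km

-0.6°C/km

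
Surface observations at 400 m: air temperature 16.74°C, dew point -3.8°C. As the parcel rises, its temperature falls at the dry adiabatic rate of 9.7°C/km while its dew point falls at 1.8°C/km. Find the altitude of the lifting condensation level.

T and T_d converge at 9.7 − 1.8 = 7.9°C per km
Height above start = (16.74 − (-3.8)) / 7.9 = 2.6 km
LCL altitude = 400 m + 2600 m = 3000 m

3000 m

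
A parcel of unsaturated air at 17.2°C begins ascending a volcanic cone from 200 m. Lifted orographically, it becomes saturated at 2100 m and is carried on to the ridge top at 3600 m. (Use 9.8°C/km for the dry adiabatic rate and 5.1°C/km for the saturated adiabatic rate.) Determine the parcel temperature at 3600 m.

200 → 2100 m (dry, 9.8°C/km): ΔT = -9.8 × 1.9 = -18.62°C → T = -1.42°C
2100 → 3600 m (saturated, 5.1°C/km): ΔT = -5.1 × 1.5 = -7.65°C → T = -9.07°C

-9.07°C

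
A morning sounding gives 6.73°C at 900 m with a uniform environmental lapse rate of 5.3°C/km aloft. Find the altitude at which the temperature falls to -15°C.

5000 m

Height above start = (6.73 − (-15)) / 5.3 = 4.1 km
Altitude = 900 m + 4100 m = 5000 m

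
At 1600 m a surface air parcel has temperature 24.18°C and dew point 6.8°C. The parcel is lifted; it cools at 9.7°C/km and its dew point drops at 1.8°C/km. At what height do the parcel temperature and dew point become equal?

3800 m

T and T_d converge at 9.7 − 1.8 = 7.9°C per km
Height above start = (24.18 − 6.8) / 7.9 = 2.2 km
LCL altitude = 1600 m + 2200 m = 3800 m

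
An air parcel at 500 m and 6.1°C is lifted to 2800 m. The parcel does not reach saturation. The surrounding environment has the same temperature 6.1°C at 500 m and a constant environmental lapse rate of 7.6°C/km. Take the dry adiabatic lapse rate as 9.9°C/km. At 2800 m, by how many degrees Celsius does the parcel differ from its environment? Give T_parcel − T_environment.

-5.29°C (parcel cooler than environment)

Parcel:
  Dry to 2800 m: -9.9 × 2.3 km = -22.77°C, so T = -16.67°C.
Environment:
  Environment to 2800 m: -7.6 × 2.3 km = -17.48°C, so T = -11.38°C.
T_parcel − T_env = -16.67 − (-11.38) = -5.29°C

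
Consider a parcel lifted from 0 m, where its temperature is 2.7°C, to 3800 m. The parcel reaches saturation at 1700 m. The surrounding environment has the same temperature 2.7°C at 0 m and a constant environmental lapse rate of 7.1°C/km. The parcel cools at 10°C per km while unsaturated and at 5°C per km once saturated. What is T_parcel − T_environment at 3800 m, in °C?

-0.52°C (parcel cooler than environment)

Parcel:
  Dry to 1700 m: -10 × 1.7 km = -17°C, so T = -14.3°C.
  Saturated to 3800 m: -5 × 2.1 km = -10.5°C, so T = -24.8°C.
Environment:
  Environment to 3800 m: -7.1 × 3.8 km = -26.98°C, so T = -24.28°C.
T_parcel − T_env = -24.8 − (-24.28) = -0.52°C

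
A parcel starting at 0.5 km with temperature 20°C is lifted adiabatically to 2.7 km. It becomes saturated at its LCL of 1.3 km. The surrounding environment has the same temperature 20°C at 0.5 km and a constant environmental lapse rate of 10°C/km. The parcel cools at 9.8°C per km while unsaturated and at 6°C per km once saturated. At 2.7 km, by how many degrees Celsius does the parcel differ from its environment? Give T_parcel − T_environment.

+5.76°C (parcel warmer than environment)

Parcel:
  Dry to 1300 m: -9.8 × 0.8 km = -7.84°C, so T = 12.16°C.
  Saturated to 2700 m: -6 × 1.4 km = -8.4°C, so T = 3.76°C.
Environment:
  Environment to 2700 m: -10 × 2.2 km = -22°C, so T = -2°C.
T_parcel − T_env = 3.76 − (-2) = +5.76°C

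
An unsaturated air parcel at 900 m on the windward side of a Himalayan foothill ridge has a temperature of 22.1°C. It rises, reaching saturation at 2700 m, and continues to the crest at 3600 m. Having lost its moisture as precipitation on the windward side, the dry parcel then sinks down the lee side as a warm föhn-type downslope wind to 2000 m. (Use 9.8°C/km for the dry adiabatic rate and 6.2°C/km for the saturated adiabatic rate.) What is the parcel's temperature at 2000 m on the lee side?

900–2700 m, dry: Δz = 1.8 km ⇒ ΔT = -17.64°C; T = 4.46°C
2700–3600 m, saturated: Δz = 0.9 km ⇒ ΔT = -5.58°C; T = -1.12°C
3600–2000 m, dry descent: Δz = 1.6 km ⇒ ΔT = +15.68°C; T = 14.56°C

14.56°C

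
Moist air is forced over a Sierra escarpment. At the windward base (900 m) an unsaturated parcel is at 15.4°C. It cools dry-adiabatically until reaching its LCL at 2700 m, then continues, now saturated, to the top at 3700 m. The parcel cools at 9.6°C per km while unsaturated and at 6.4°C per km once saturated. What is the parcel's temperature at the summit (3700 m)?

From 900 m to 2700 m (dry): cools by 9.6 × 1.8 = 17.28°C, giving -1.88°C.
From 2700 m to 3700 m (saturated): cools by 6.4 × 1 = 6.4°C, giving -8.28°C.

-8.28°C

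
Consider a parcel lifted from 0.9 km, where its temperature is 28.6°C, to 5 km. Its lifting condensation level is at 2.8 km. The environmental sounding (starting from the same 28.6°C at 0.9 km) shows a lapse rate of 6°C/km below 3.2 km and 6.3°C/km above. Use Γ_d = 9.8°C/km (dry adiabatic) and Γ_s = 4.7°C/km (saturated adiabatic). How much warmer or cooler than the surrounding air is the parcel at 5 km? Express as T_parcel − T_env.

-3.82°C (parcel cooler than environment)

Parcel:
  900–2800 m, dry: Δz = 1.9 km ⇒ ΔT = -18.62°C; T = 9.98°C
  2800–5000 m, saturated: Δz = 2.2 km ⇒ ΔT = -10.34°C; T = -0.36°C
Environment:
  900–3200 m, environment, lower layer: Δz = 2.3 km ⇒ ΔT = -13.8°C; T = 14.8°C
  3200–5000 m, environment, upper layer: Δz = 1.8 km ⇒ ΔT = -11.34°C; T = 3.46°C
T_parcel − T_env = -0.36 − 3.46 = -3.82°C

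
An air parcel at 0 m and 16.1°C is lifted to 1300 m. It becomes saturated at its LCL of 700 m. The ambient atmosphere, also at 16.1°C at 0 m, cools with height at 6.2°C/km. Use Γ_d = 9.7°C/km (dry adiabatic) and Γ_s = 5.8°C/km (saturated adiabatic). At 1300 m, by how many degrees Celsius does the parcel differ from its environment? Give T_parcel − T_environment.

-2.21°C (parcel cooler than environment)

Parcel:
  From 0 m to 700 m (dry): cools by 9.7 × 0.7 = 6.79°C, giving 9.31°C.
  From 700 m to 1300 m (saturated): cools by 5.8 × 0.6 = 3.48°C, giving 5.83°C.
Environment:
  From 0 m to 1300 m (environment): cools by 6.2 × 1.3 = 8.06°C, giving 8.04°C.
T_parcel − T_env = 5.83 − 8.04 = -2.21°C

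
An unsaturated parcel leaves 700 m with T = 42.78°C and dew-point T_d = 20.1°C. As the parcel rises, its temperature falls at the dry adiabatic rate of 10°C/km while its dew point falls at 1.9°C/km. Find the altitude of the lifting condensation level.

3500 m

T and T_d converge at 10 − 1.9 = 8.1°C per km
Height above start = (42.78 − 20.1) / 8.1 = 2.8 km
LCL altitude = 700 m + 2800 m = 3500 m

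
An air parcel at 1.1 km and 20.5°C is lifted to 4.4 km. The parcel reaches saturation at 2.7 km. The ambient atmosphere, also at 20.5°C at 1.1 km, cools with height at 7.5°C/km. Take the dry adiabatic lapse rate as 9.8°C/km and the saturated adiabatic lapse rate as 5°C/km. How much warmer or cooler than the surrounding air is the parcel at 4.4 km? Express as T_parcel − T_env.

Parcel:
  From 1100 m to 2700 m (dry): cools by 9.8 × 1.6 = 15.68°C, giving 4.82°C.
  From 2700 m to 4400 m (saturated): cools by 5 × 1.7 = 8.5°C, giving -3.68°C.
Environment:
  From 1100 m to 4400 m (environment): cools by 7.5 × 3.3 = 24.75°C, giving -4.25°C.
T_parcel − T_env = -3.68 − (-4.25) = +0.57°C

+0.57°C (parcel warmer than environment)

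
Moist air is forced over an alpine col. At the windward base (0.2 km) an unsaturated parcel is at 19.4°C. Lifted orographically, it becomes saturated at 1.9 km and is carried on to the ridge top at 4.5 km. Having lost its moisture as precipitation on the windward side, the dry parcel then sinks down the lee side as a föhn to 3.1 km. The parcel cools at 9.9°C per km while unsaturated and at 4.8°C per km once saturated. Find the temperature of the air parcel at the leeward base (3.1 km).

3.95°C

From 200 m to 1900 m (dry): cools by 9.9 × 1.7 = 16.83°C, giving 2.57°C.
From 1900 m to 4500 m (saturated): cools by 4.8 × 2.6 = 12.48°C, giving -9.91°C.
From 4500 m to 3100 m (dry descent): warms by 9.9 × 1.4 = 13.86°C, giving 3.95°C.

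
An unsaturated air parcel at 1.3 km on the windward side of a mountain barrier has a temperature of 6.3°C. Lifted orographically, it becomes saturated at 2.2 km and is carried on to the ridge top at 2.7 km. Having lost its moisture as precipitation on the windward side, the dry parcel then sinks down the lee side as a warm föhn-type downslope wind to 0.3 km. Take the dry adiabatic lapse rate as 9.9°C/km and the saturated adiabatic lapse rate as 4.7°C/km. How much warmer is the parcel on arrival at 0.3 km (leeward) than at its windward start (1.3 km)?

1300–2200 m, dry: Δz = 0.9 km ⇒ ΔT = -8.91°C; T = -2.61°C
2200–2700 m, saturated: Δz = 0.5 km ⇒ ΔT = -2.35°C; T = -4.96°C
2700–300 m, dry descent: Δz = 2.4 km ⇒ ΔT = +23.76°C; T = 18.8°C
Net change vs windward start: 18.8 − 6.3 = +12.5°C

+12.5°C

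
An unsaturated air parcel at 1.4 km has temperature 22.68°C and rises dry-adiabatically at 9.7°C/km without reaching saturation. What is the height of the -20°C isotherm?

Height above start = (22.68 − (-20)) / 9.7 = 4.4 km
Altitude = 1400 m + 4400 m = 5800 m

5.8 km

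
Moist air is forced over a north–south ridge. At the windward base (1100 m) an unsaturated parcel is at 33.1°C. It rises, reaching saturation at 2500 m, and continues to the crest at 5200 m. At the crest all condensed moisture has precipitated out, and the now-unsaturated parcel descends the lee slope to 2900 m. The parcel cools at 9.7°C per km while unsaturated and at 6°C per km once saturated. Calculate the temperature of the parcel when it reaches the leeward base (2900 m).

From 1100 m to 2500 m (dry): cools by 9.7 × 1.4 = 13.58°C, giving 19.52°C.
From 2500 m to 5200 m (saturated): cools by 6 × 2.7 = 16.2°C, giving 3.32°C.
From 5200 m to 2900 m (dry descent): warms by 9.7 × 2.3 = 22.31°C, giving 25.63°C.

25.63°C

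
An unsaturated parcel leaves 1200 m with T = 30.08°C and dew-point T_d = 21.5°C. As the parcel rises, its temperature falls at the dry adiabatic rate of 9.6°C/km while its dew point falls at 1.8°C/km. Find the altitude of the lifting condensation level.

2300 m

T and T_d converge at 9.6 − 1.8 = 7.8°C per km
Height above start = (30.08 − 21.5) / 7.8 = 1.1 km
LCL altitude = 1200 m + 1100 m = 2300 m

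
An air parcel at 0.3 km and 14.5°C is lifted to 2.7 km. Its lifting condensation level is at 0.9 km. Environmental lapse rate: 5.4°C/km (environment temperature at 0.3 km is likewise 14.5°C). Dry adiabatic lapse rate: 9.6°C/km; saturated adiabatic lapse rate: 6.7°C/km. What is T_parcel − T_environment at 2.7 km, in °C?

Parcel:
  Dry to 900 m: -9.6 × 0.6 km = -5.76°C, so T = 8.74°C.
  Saturated to 2700 m: -6.7 × 1.8 km = -12.06°C, so T = -3.32°C.
Environment:
  Environment to 2700 m: -5.4 × 2.4 km = -12.96°C, so T = 1.54°C.
T_parcel − T_env = -3.32 − 1.54 = -4.86°C

-4.86°C (parcel cooler than environment)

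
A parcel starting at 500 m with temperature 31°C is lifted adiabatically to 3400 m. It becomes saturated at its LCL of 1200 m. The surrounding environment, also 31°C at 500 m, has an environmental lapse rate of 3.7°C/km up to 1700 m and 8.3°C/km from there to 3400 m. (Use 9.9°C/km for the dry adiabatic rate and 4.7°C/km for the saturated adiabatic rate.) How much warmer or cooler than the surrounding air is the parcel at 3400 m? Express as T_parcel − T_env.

+1.28°C (parcel warmer than environment)

Parcel:
  500–1200 m, dry: Δz = 0.7 km ⇒ ΔT = -6.93°C; T = 24.07°C
  1200–3400 m, saturated: Δz = 2.2 km ⇒ ΔT = -10.34°C; T = 13.73°C
Environment:
  500–1700 m, environment, lower layer: Δz = 1.2 km ⇒ ΔT = -4.44°C; T = 26.56°C
  1700–3400 m, environment, upper layer: Δz = 1.7 km ⇒ ΔT = -14.11°C; T = 12.45°C
T_parcel − T_env = 13.73 − 12.45 = +1.28°C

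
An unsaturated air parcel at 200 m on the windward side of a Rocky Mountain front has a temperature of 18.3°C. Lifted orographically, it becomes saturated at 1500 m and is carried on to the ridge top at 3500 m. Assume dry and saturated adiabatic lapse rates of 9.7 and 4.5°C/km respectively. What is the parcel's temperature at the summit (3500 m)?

200 → 1500 m (dry, 9.7°C/km): ΔT = -9.7 × 1.3 = -12.61°C → T = 5.69°C
1500 → 3500 m (saturated, 4.5°C/km): ΔT = -4.5 × 2 = -9°C → T = -3.31°C

-3.31°C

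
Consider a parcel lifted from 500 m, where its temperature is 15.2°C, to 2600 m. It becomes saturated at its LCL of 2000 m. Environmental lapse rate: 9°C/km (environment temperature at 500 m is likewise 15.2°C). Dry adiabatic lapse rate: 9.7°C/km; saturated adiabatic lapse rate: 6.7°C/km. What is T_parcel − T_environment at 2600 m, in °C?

+0.33°C (parcel warmer than environment)

Parcel:
  500–2000 m, dry: Δz = 1.5 km ⇒ ΔT = -14.55°C; T = 0.65°C
  2000–2600 m, saturated: Δz = 0.6 km ⇒ ΔT = -4.02°C; T = -3.37°C
Environment:
  500–2600 m, environment: Δz = 2.1 km ⇒ ΔT = -18.9°C; T = -3.7°C
T_parcel − T_env = -3.37 − (-3.7) = +0.33°C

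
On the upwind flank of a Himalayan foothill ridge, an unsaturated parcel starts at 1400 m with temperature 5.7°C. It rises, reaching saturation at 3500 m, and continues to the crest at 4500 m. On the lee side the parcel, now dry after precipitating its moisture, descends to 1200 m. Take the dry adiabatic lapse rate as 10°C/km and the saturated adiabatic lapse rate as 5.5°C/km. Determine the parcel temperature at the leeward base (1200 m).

12.2°C

1400 → 3500 m (dry, 10°C/km): ΔT = -10 × 2.1 = -21°C → T = -15.3°C
3500 → 4500 m (saturated, 5.5°C/km): ΔT = -5.5 × 1 = -5.5°C → T = -20.8°C
4500 → 1200 m (dry descent, 10°C/km): ΔT = +10 × 3.3 = +33°C → T = 12.2°C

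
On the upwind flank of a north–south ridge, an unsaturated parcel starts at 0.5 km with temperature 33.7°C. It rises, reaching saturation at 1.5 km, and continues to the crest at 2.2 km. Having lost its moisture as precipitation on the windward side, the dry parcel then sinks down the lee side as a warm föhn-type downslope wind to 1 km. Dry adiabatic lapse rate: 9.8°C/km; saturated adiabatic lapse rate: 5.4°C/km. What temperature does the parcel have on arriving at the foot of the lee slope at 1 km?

31.88°C

500 → 1500 m (dry, 9.8°C/km): ΔT = -9.8 × 1 = -9.8°C → T = 23.9°C
1500 → 2200 m (saturated, 5.4°C/km): ΔT = -5.4 × 0.7 = -3.78°C → T = 20.12°C
2200 → 1000 m (dry descent, 9.8°C/km): ΔT = +9.8 × 1.2 = +11.76°C → T = 31.88°C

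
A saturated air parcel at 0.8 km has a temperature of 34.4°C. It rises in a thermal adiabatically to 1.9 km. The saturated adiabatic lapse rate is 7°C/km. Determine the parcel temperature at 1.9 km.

26.7°C

From 800 m to 1900 m (saturated adiabatic): cools by 7 × 1.1 = 7.7°C, giving 26.7°C.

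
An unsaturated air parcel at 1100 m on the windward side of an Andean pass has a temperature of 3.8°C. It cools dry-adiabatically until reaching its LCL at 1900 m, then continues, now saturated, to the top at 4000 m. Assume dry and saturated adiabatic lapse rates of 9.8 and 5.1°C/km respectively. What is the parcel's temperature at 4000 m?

From 1100 m to 1900 m (dry): cools by 9.8 × 0.8 = 7.84°C, giving -4.04°C.
From 1900 m to 4000 m (saturated): cools by 5.1 × 2.1 = 10.71°C, giving -14.75°C.

-14.75°C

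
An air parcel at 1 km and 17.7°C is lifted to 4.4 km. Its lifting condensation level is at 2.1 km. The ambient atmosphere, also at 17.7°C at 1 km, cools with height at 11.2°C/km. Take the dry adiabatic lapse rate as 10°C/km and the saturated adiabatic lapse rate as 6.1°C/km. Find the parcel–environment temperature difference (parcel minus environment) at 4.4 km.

Parcel:
  Dry to 2100 m: -10 × 1.1 km = -11°C, so T = 6.7°C.
  Saturated to 4400 m: -6.1 × 2.3 km = -14.03°C, so T = -7.33°C.
Environment:
  Environment to 4400 m: -11.2 × 3.4 km = -38.08°C, so T = -20.38°C.
T_parcel − T_env = -7.33 − (-20.38) = +13.05°C

+13.05°C (parcel warmer than environment)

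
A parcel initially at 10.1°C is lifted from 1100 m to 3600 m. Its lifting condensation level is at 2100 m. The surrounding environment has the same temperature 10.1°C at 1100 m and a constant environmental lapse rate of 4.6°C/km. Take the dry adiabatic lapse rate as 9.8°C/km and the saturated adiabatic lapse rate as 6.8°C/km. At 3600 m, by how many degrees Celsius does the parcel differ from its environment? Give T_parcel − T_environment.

-8.5°C (parcel cooler than environment)

Parcel:
  1100–2100 m, dry: Δz = 1 km ⇒ ΔT = -9.8°C; T = 0.3°C
  2100–3600 m, saturated: Δz = 1.5 km ⇒ ΔT = -10.2°C; T = -9.9°C
Environment:
  1100–3600 m, environment: Δz = 2.5 km ⇒ ΔT = -11.5°C; T = -1.4°C
T_parcel − T_env = -9.9 − (-1.4) = -8.5°C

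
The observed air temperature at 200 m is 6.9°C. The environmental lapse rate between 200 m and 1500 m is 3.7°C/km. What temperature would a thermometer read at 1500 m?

2.09°C

From 200 m to 1500 m (environmental): cools by 3.7 × 1.3 = 4.81°C, giving 2.09°C.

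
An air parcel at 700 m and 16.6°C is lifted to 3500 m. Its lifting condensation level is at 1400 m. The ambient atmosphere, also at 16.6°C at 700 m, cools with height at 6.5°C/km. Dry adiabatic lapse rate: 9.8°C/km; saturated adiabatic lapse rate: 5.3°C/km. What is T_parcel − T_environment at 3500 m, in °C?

+0.21°C (parcel warmer than environment)

Parcel:
  700–1400 m, dry: Δz = 0.7 km ⇒ ΔT = -6.86°C; T = 9.74°C
  1400–3500 m, saturated: Δz = 2.1 km ⇒ ΔT = -11.13°C; T = -1.39°C
Environment:
  700–3500 m, environment: Δz = 2.8 km ⇒ ΔT = -18.2°C; T = -1.6°C
T_parcel − T_env = -1.39 − (-1.6) = +0.21°C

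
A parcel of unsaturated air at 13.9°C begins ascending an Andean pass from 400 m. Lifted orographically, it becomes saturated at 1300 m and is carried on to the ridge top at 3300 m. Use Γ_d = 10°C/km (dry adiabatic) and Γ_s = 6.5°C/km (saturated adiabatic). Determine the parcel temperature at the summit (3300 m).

400 → 1300 m (dry, 10°C/km): ΔT = -10 × 0.9 = -9°C → T = 4.9°C
1300 → 3300 m (saturated, 6.5°C/km): ΔT = -6.5 × 2 = -13°C → T = -8.1°C

-8.1°C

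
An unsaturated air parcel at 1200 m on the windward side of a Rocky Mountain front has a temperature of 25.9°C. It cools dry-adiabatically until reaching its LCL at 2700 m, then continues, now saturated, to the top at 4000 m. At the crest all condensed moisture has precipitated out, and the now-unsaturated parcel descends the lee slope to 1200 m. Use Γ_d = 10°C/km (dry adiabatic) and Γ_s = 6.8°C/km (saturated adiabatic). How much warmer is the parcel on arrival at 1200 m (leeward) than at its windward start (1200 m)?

+4.16°C

1200 → 2700 m (dry, 10°C/km): ΔT = -10 × 1.5 = -15°C → T = 10.9°C
2700 → 4000 m (saturated, 6.8°C/km): ΔT = -6.8 × 1.3 = -8.84°C → T = 2.06°C
4000 → 1200 m (dry descent, 10°C/km): ΔT = +10 × 2.8 = +28°C → T = 30.06°C
Net change vs windward start: 30.06 − 25.9 = +4.16°C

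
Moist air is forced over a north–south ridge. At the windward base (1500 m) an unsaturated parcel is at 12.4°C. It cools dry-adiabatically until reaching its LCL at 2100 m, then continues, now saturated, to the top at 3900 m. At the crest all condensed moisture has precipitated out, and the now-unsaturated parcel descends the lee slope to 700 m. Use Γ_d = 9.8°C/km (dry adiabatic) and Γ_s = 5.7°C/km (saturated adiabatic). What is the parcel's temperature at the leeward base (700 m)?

27.62°C

From 1500 m to 2100 m (dry): cools by 9.8 × 0.6 = 5.88°C, giving 6.52°C.
From 2100 m to 3900 m (saturated): cools by 5.7 × 1.8 = 10.26°C, giving -3.74°C.
From 3900 m to 700 m (dry descent): warms by 9.8 × 3.2 = 31.36°C, giving 27.62°C.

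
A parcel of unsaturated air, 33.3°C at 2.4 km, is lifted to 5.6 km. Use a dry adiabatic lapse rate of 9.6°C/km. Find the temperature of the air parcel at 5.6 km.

2.58°C

Dry adiabatic to 5600 m: -9.6 × 3.2 km = -30.72°C, so T = 2.58°C.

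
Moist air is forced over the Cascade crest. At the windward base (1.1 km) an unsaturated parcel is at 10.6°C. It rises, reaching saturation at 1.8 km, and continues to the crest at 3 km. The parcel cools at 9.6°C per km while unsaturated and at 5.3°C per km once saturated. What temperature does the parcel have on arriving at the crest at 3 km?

From 1100 m to 1800 m (dry): cools by 9.6 × 0.7 = 6.72°C, giving 3.88°C.
From 1800 m to 3000 m (saturated): cools by 5.3 × 1.2 = 6.36°C, giving -2.48°C.

-2.48°C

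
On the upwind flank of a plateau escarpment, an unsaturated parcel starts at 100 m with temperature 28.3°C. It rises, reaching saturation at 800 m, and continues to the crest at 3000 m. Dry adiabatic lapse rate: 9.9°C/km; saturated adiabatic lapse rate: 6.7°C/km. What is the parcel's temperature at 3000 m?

Dry to 800 m: -9.9 × 0.7 km = -6.93°C, so T = 21.37°C.
Saturated to 3000 m: -6.7 × 2.2 km = -14.74°C, so T = 6.63°C.

6.63°C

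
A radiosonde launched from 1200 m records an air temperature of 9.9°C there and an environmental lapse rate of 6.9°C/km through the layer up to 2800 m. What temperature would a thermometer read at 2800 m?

1200 → 2800 m (environmental, 6.9°C/km): ΔT = -6.9 × 1.6 = -11.04°C → T = -1.14°C

-1.14°C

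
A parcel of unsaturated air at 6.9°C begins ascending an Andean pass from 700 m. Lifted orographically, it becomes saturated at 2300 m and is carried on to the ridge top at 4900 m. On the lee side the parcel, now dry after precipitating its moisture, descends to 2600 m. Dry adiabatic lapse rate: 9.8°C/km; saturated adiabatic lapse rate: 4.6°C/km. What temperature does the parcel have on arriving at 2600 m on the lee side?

700–2300 m, dry: Δz = 1.6 km ⇒ ΔT = -15.68°C; T = -8.78°C
2300–4900 m, saturated: Δz = 2.6 km ⇒ ΔT = -11.96°C; T = -20.74°C
4900–2600 m, dry descent: Δz = 2.3 km ⇒ ΔT = +22.54°C; T = 1.8°C

1.8°C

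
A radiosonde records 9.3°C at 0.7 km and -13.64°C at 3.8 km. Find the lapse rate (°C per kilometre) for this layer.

Γ = −ΔT/Δz = (9.3 − (-13.64)) / (3800 − 700) m
  = 22.94°C / 3.1 km = 7.4°C/km

7.4°C/km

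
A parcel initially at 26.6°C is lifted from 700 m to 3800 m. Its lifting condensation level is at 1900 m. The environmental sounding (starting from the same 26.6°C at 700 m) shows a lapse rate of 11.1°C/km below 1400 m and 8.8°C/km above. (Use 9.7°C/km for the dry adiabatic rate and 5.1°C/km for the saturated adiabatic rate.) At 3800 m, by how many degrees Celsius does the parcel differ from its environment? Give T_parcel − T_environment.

+7.56°C (parcel warmer than environment)

Parcel:
  700–1900 m, dry: Δz = 1.2 km ⇒ ΔT = -11.64°C; T = 14.96°C
  1900–3800 m, saturated: Δz = 1.9 km ⇒ ΔT = -9.69°C; T = 5.27°C
Environment:
  700–1400 m, environment, lower layer: Δz = 0.7 km ⇒ ΔT = -7.77°C; T = 18.83°C
  1400–3800 m, environment, upper layer: Δz = 2.4 km ⇒ ΔT = -21.12°C; T = -2.29°C
T_parcel − T_env = 5.27 − (-2.29) = +7.56°C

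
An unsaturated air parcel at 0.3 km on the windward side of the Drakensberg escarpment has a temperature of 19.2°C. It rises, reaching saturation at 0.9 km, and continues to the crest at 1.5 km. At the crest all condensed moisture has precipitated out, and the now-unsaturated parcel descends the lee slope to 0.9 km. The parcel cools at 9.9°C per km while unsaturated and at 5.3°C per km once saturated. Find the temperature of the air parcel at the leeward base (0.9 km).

300 → 900 m (dry, 9.9°C/km): ΔT = -9.9 × 0.6 = -5.94°C → T = 13.26°C
900 → 1500 m (saturated, 5.3°C/km): ΔT = -5.3 × 0.6 = -3.18°C → T = 10.08°C
1500 → 900 m (dry descent, 9.9°C/km): ΔT = +9.9 × 0.6 = +5.94°C → T = 16.02°C

16.02°C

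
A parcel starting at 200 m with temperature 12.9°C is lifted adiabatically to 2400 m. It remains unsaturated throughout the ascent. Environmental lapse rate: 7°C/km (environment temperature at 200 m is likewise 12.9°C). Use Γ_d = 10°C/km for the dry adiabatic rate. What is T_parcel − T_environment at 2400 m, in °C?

-6.6°C (parcel cooler than environment)

Parcel:
  From 200 m to 2400 m (dry): cools by 10 × 2.2 = 22°C, giving -9.1°C.
Environment:
  From 200 m to 2400 m (environment): cools by 7 × 2.2 = 15.4°C, giving -2.5°C.
T_parcel − T_env = -9.1 − (-2.5) = -6.6°C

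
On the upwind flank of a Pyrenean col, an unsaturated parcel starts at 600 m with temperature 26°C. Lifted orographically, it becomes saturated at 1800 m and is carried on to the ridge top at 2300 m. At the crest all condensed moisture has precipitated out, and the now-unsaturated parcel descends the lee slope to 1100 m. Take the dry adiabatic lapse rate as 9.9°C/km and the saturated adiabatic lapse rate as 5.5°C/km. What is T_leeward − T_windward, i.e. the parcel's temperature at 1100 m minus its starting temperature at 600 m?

-2.75°C

600–1800 m, dry: Δz = 1.2 km ⇒ ΔT = -11.88°C; T = 14.12°C
1800–2300 m, saturated: Δz = 0.5 km ⇒ ΔT = -2.75°C; T = 11.37°C
2300–1100 m, dry descent: Δz = 1.2 km ⇒ ΔT = +11.88°C; T = 23.25°C
Net change vs windward start: 23.25 − 26 = -2.75°C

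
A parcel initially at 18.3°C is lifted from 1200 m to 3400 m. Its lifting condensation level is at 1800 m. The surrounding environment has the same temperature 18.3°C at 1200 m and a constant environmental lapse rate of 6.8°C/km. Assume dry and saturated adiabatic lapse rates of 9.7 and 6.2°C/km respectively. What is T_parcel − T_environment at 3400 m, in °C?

Parcel:
  1200–1800 m, dry: Δz = 0.6 km ⇒ ΔT = -5.82°C; T = 12.48°C
  1800–3400 m, saturated: Δz = 1.6 km ⇒ ΔT = -9.92°C; T = 2.56°C
Environment:
  1200–3400 m, environment: Δz = 2.2 km ⇒ ΔT = -14.96°C; T = 3.34°C
T_parcel − T_env = 2.56 − 3.34 = -0.78°C

-0.78°C (parcel cooler than environment)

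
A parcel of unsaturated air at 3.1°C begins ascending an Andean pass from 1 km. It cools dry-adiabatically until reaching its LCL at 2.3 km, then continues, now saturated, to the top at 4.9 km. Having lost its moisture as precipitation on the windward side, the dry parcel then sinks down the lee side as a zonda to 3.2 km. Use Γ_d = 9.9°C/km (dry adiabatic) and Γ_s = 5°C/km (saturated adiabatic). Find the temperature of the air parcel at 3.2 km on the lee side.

From 1000 m to 2300 m (dry): cools by 9.9 × 1.3 = 12.87°C, giving -9.77°C.
From 2300 m to 4900 m (saturated): cools by 5 × 2.6 = 13°C, giving -22.77°C.
From 4900 m to 3200 m (dry descent): warms by 9.9 × 1.7 = 16.83°C, giving -5.94°C.

-5.94°C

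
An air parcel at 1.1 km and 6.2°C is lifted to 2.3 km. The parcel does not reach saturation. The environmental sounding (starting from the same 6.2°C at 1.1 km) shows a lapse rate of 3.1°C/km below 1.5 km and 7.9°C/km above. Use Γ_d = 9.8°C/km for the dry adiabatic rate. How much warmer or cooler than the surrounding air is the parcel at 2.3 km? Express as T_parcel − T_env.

Parcel:
  From 1100 m to 2300 m (dry): cools by 9.8 × 1.2 = 11.76°C, giving -5.56°C.
Environment:
  From 1100 m to 1500 m (environment, lower layer): cools by 3.1 × 0.4 = 1.24°C, giving 4.96°C.
  From 1500 m to 2300 m (environment, upper layer): cools by 7.9 × 0.8 = 6.32°C, giving -1.36°C.
T_parcel − T_env = -5.56 − (-1.36) = -4.2°C

-4.2°C (parcel cooler than environment)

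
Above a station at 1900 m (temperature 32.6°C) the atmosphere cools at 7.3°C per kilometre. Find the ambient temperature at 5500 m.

6.32°C

From 1900 m to 5500 m (environmental): cools by 7.3 × 3.6 = 26.28°C, giving 6.32°C.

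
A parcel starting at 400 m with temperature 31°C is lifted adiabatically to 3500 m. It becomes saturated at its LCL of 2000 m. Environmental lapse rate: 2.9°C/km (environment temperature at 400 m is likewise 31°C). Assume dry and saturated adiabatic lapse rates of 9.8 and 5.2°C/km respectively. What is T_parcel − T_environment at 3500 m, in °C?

-14.49°C (parcel cooler than environment)

Parcel:
  400 → 2000 m (dry, 9.8°C/km): ΔT = -9.8 × 1.6 = -15.68°C → T = 15.32°C
  2000 → 3500 m (saturated, 5.2°C/km): ΔT = -5.2 × 1.5 = -7.8°C → T = 7.52°C
Environment:
  400 → 3500 m (environment, 2.9°C/km): ΔT = -2.9 × 3.1 = -8.99°C → T = 22.01°C
T_parcel − T_env = 7.52 − 22.01 = -14.49°C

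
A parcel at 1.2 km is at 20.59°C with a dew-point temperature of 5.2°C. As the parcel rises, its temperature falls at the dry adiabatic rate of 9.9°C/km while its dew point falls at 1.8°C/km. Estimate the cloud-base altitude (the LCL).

T and T_d converge at 9.9 − 1.8 = 8.1°C per km
Height above start = (20.59 − 5.2) / 8.1 = 1.9 km
LCL altitude = 1200 m + 1900 m = 3100 m

3.1 km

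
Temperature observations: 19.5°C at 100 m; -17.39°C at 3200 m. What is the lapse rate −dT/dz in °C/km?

11.9°C/km

Γ = −ΔT/Δz = (19.5 − (-17.39)) / (3200 − 100) m
  = 36.89°C / 3.1 km = 11.9°C/km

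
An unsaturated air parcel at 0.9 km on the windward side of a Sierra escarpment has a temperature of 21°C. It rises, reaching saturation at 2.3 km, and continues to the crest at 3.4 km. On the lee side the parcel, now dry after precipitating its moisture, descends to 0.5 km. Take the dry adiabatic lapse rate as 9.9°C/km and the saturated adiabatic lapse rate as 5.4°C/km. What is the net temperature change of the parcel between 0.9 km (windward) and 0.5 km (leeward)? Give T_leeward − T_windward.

From 900 m to 2300 m (dry): cools by 9.9 × 1.4 = 13.86°C, giving 7.14°C.
From 2300 m to 3400 m (saturated): cools by 5.4 × 1.1 = 5.94°C, giving 1.2°C.
From 3400 m to 500 m (dry descent): warms by 9.9 × 2.9 = 28.71°C, giving 29.91°C.
Net change vs windward start: 29.91 − 21 = +8.91°C

+8.91°C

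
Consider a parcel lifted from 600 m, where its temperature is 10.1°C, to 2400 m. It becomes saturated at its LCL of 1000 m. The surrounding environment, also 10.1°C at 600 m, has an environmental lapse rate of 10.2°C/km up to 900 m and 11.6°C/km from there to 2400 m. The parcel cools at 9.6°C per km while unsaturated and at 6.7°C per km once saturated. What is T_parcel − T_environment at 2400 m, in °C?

Parcel:
  From 600 m to 1000 m (dry): cools by 9.6 × 0.4 = 3.84°C, giving 6.26°C.
  From 1000 m to 2400 m (saturated): cools by 6.7 × 1.4 = 9.38°C, giving -3.12°C.
Environment:
  From 600 m to 900 m (environment, lower layer): cools by 10.2 × 0.3 = 3.06°C, giving 7.04°C.
  From 900 m to 2400 m (environment, upper layer): cools by 11.6 × 1.5 = 17.4°C, giving -10.36°C.
T_parcel − T_env = -3.12 − (-10.36) = +7.24°C

+7.24°C (parcel warmer than environment)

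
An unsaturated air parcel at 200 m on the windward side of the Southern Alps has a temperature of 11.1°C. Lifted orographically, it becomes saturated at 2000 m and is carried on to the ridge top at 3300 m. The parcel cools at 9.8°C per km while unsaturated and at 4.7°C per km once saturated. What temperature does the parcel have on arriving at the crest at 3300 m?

-12.65°C

200–2000 m, dry: Δz = 1.8 km ⇒ ΔT = -17.64°C; T = -6.54°C
2000–3300 m, saturated: Δz = 1.3 km ⇒ ΔT = -6.11°C; T = -12.65°C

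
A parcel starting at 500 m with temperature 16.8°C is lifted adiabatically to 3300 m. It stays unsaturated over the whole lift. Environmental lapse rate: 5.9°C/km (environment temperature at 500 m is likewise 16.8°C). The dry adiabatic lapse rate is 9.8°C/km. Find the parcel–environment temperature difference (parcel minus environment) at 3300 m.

-10.92°C (parcel cooler than environment)

Parcel:
  From 500 m to 3300 m (dry): cools by 9.8 × 2.8 = 27.44°C, giving -10.64°C.
Environment:
  From 500 m to 3300 m (environment): cools by 5.9 × 2.8 = 16.52°C, giving 0.28°C.
T_parcel − T_env = -10.64 − 0.28 = -10.92°C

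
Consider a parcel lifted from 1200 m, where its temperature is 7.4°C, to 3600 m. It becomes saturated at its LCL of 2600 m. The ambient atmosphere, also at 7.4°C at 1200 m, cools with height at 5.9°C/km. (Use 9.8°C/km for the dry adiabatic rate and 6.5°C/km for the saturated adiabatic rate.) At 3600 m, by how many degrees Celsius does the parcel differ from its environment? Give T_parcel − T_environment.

-6.06°C (parcel cooler than environment)

Parcel:
  From 1200 m to 2600 m (dry): cools by 9.8 × 1.4 = 13.72°C, giving -6.32°C.
  From 2600 m to 3600 m (saturated): cools by 6.5 × 1 = 6.5°C, giving -12.82°C.
Environment:
  From 1200 m to 3600 m (environment): cools by 5.9 × 2.4 = 14.16°C, giving -6.76°C.
T_parcel − T_env = -12.82 − (-6.76) = -6.06°C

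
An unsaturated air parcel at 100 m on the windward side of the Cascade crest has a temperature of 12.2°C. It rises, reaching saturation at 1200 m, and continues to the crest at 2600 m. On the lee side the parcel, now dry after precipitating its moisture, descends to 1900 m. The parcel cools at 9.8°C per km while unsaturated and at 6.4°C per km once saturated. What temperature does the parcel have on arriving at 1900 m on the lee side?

From 100 m to 1200 m (dry): cools by 9.8 × 1.1 = 10.78°C, giving 1.42°C.
From 1200 m to 2600 m (saturated): cools by 6.4 × 1.4 = 8.96°C, giving -7.54°C.
From 2600 m to 1900 m (dry descent): warms by 9.8 × 0.7 = 6.86°C, giving -0.68°C.

-0.68°C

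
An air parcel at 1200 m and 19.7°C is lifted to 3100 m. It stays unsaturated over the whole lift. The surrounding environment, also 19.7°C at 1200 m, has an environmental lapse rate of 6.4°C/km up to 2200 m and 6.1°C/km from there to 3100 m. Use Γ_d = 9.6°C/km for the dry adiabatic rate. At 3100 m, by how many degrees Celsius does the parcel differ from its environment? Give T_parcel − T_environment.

Parcel:
  1200 → 3100 m (dry, 9.6°C/km): ΔT = -9.6 × 1.9 = -18.24°C → T = 1.46°C
Environment:
  1200 → 2200 m (environment, lower layer, 6.4°C/km): ΔT = -6.4 × 1 = -6.4°C → T = 13.3°C
  2200 → 3100 m (environment, upper layer, 6.1°C/km): ΔT = -6.1 × 0.9 = -5.49°C → T = 7.81°C
T_parcel − T_env = 1.46 − 7.81 = -6.35°C

-6.35°C (parcel cooler than environment)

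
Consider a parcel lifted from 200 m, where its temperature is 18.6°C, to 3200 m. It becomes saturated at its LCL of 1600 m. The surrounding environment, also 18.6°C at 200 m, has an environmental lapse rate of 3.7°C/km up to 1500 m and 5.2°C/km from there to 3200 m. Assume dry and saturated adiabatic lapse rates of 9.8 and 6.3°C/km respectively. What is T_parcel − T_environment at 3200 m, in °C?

-10.15°C (parcel cooler than environment)

Parcel:
  From 200 m to 1600 m (dry): cools by 9.8 × 1.4 = 13.72°C, giving 4.88°C.
  From 1600 m to 3200 m (saturated): cools by 6.3 × 1.6 = 10.08°C, giving -5.2°C.
Environment:
  From 200 m to 1500 m (environment, lower layer): cools by 3.7 × 1.3 = 4.81°C, giving 13.79°C.
  From 1500 m to 3200 m (environment, upper layer): cools by 5.2 × 1.7 = 8.84°C, giving 4.95°C.
T_parcel − T_env = -5.2 − 4.95 = -10.15°C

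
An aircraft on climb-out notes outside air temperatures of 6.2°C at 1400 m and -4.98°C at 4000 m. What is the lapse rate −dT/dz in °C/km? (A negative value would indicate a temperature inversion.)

4.3°C/km

Γ = −ΔT/Δz = (6.2 − (-4.98)) / (4000 − 1400) m
  = 11.18°C / 2.6 km = 4.3°C/km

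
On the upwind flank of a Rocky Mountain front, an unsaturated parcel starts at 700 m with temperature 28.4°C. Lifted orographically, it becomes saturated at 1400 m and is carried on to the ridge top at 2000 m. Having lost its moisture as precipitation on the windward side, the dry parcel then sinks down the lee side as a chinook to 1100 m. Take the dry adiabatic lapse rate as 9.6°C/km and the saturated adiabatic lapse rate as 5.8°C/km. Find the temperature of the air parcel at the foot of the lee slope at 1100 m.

700–1400 m, dry: Δz = 0.7 km ⇒ ΔT = -6.72°C; T = 21.68°C
1400–2000 m, saturated: Δz = 0.6 km ⇒ ΔT = -3.48°C; T = 18.2°C
2000–1100 m, dry descent: Δz = 0.9 km ⇒ ΔT = +8.64°C; T = 26.84°C

26.84°C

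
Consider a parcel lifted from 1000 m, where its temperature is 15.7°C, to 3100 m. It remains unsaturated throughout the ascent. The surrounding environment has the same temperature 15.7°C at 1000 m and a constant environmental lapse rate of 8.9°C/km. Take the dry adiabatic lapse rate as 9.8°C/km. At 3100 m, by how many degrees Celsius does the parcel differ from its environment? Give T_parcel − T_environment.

Parcel:
  1000 → 3100 m (dry, 9.8°C/km): ΔT = -9.8 × 2.1 = -20.58°C → T = -4.88°C
Environment:
  1000 → 3100 m (environment, 8.9°C/km): ΔT = -8.9 × 2.1 = -18.69°C → T = -2.99°C
T_parcel − T_env = -4.88 − (-2.99) = -1.89°C

-1.89°C (parcel cooler than environment)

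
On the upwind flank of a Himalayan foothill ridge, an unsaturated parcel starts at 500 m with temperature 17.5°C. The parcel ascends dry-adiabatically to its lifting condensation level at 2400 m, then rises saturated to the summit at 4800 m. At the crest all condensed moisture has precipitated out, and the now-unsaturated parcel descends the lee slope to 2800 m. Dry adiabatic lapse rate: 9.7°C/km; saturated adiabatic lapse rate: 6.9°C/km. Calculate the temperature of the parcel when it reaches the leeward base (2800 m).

500–2400 m, dry: Δz = 1.9 km ⇒ ΔT = -18.43°C; T = -0.93°C
2400–4800 m, saturated: Δz = 2.4 km ⇒ ΔT = -16.56°C; T = -17.49°C
4800–2800 m, dry descent: Δz = 2 km ⇒ ΔT = +19.4°C; T = 1.91°C

1.91°C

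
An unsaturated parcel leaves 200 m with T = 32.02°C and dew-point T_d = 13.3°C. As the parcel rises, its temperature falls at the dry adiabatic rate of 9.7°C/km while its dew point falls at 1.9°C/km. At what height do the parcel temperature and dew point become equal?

T and T_d converge at 9.7 − 1.9 = 7.8°C per km
Height above start = (32.02 − 13.3) / 7.8 = 2.4 km
LCL altitude = 200 m + 2400 m = 2600 m

2600 m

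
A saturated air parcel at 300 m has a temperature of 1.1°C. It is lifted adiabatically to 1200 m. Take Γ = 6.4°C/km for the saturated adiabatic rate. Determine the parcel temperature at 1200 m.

300–1200 m, saturated adiabatic: Δz = 0.9 km ⇒ ΔT = -5.76°C; T = -4.66°C

-4.66°C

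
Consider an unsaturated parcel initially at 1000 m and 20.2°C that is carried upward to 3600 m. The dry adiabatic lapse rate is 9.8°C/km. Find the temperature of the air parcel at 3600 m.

Dry adiabatic to 3600 m: -9.8 × 2.6 km = -25.48°C, so T = -5.28°C.

-5.28°C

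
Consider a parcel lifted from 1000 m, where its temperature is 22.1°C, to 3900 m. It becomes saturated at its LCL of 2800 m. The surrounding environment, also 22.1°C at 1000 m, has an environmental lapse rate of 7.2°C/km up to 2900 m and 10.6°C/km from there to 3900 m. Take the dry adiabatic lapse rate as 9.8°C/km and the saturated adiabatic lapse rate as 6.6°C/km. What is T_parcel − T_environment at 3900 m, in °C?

Parcel:
  1000 → 2800 m (dry, 9.8°C/km): ΔT = -9.8 × 1.8 = -17.64°C → T = 4.46°C
  2800 → 3900 m (saturated, 6.6°C/km): ΔT = -6.6 × 1.1 = -7.26°C → T = -2.8°C
Environment:
  1000 → 2900 m (environment, lower layer, 7.2°C/km): ΔT = -7.2 × 1.9 = -13.68°C → T = 8.42°C
  2900 → 3900 m (environment, upper layer, 10.6°C/km): ΔT = -10.6 × 1 = -10.6°C → T = -2.18°C
T_parcel − T_env = -2.8 − (-2.18) = -0.62°C

-0.62°C (parcel cooler than environment)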